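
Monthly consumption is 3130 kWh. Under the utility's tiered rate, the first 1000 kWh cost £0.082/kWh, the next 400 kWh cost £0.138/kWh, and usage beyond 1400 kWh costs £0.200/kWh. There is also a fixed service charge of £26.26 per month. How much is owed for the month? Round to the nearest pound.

£509

First 1000 kWh × £0.082 = £82.00
Next 400 kWh × £0.138 = £55.20
Remaining 1730 kWh × £0.200 = £346.00
Energy charge = £483.20; + service £26.26 = £509.46 ≈ £509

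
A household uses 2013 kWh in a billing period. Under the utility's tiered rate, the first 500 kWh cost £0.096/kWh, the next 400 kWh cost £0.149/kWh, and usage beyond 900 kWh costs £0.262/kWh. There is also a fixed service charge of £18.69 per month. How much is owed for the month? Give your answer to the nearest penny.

£417.90

First 500 kWh × £0.096 = £48.00
Next 400 kWh × £0.149 = £59.60
Remaining 1113 kWh × £0.262 = £291.61
Energy charge = £399.21; + service £18.69 = £417.90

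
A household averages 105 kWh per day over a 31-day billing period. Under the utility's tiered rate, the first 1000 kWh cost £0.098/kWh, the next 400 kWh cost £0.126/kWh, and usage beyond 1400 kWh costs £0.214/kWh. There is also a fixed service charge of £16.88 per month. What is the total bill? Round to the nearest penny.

£562.25

Usage = 105 kWh/day × 31 days = 3255 kWh
First 1000 kWh × £0.098 = £98.00
Next 400 kWh × £0.126 = £50.40
Remaining 1855 kWh × £0.214 = £396.97
Energy charge = £545.37; + service £16.88 = £562.25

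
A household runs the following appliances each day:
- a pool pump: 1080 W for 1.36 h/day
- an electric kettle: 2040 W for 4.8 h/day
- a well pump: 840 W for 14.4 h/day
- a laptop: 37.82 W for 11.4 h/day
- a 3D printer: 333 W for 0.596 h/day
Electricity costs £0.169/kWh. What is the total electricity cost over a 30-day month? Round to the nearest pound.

£122

pool pump: 1080 W × 1.36 h × 30 d = 44,064 Wh = 44.06 kWh
electric kettle: 2040 W × 4.8 h × 30 d = 293,760 Wh = 293.8 kWh
well pump: 840 W × 14.4 h × 30 d = 362,880 Wh = 362.9 kWh
laptop: 37.82 W × 11.4 h × 30 d = 12,934 Wh = 12.93 kWh
3D printer: 333 W × 0.596 h × 30 d = 5,954 Wh = 5.954 kWh
Total energy = 44.06 + 293.8 + 362.9 + 12.93 + 5.954 = 719.6 kWh
Cost = 719.6 kWh × £0.169 = £121.61 ≈ £122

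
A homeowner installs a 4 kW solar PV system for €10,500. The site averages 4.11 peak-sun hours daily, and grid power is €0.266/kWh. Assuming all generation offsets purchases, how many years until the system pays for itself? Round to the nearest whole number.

7 years

Daily generation = 4 kW × 4.11 h = 16.44 kWh
Annual generation = 16.44 × 365 = 6000.6 kWh
Annual savings = 6000.6 × €0.266 = €1,596.16
Payback = €10,500 / €1,596.16 = 6.58 years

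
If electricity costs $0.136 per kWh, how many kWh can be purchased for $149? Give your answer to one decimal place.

$149 / $0.136 per kWh = 1,096 kWh

1095.6 kWh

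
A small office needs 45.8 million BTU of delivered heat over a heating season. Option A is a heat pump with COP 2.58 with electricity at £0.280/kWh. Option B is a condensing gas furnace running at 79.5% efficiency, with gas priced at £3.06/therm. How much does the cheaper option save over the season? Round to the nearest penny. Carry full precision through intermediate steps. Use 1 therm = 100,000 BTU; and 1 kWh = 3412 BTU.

Heat load = 45.8 × 10⁶ BTU = 45,800,000 BTU
Gas: input = 45,800,000 / 0.795 = 57,610,063 BTU = 576.1 therm → 576.1 × £3.06 = £1,762.87
Heat pump: 45,800,000 BTU / 3412 = 13,420 kWh heat; / 2.58 = 5,203 kWh in → × £0.280 = £1,456.78
Difference = |£1,762.87 − £1,456.78| = £306.09

£306.09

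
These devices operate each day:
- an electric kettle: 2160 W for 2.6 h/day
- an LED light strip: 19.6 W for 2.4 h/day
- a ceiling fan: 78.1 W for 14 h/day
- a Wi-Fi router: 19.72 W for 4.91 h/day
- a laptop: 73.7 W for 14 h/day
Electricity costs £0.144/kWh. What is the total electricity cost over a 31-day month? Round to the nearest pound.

electric kettle: 2160 W × 2.6 h × 31 d = 174,096 Wh = 174.1 kWh
LED light strip: 19.6 W × 2.4 h × 31 d = 1,458 Wh = 1.458 kWh
ceiling fan: 78.1 W × 14 h × 31 d = 33,895 Wh = 33.9 kWh
Wi-Fi router: 19.72 W × 4.91 h × 31 d = 3,002 Wh = 3.002 kWh
laptop: 73.7 W × 14 h × 31 d = 31,986 Wh = 31.99 kWh
Total energy = 174.1 + 1.458 + 33.9 + 3.002 + 31.99 = 244.4 kWh
Cost = 244.4 kWh × £0.144 = £35.20 ≈ £35

£35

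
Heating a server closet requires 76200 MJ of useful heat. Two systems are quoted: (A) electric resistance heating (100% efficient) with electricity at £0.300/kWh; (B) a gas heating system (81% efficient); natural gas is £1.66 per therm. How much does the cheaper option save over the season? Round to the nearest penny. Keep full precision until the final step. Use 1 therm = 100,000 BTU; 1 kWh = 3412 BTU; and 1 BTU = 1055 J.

Heat load = 76200 MJ = 76,200,000,000 J / 1055 = 72,227,488 BTU
Gas: input = 72,227,488 / 0.81 = 89,169,738 BTU = 891.7 therm → 891.7 × £1.66 = £1,480.22
Electric: 72,227,488 BTU / 3412 = 21,170 kWh → × £0.300 = £6,350.60
Difference = |£1,480.22 − £6,350.60| = £4,870.38

£4870.38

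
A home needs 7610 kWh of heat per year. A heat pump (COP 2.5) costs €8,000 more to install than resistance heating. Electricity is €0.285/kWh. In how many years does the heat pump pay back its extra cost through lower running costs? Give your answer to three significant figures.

Resistance: 7610 kWh × €0.285 = €2,168.85/yr
Heat pump: 7610 / 2.5 = 3044 kWh in → × €0.285 = €867.54/yr
Annual savings = €1,301.31
Payback = €8,000 / €1,301.31 = 6.15 years

6.15 years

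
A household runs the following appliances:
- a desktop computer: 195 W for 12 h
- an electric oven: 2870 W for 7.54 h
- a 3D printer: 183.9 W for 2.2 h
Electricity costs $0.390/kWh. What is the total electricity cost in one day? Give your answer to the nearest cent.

desktop computer: 195 W × 12 h = 2,340 Wh = 2.34 kWh
electric oven: 2870 W × 7.54 h = 21,640 Wh = 21.64 kWh
3D printer: 183.9 W × 2.2 h = 405 Wh = 0.4046 kWh
Total energy = 2.34 + 21.64 + 0.4046 = 24.38 kWh
Cost = 24.38 kWh × $0.390 = $9.51

$9.51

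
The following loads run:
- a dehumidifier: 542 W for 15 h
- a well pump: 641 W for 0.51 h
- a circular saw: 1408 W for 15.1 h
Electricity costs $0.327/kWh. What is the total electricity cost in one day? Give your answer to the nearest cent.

dehumidifier: 542 W × 15 h = 8,130 Wh = 8.13 kWh
well pump: 641 W × 0.51 h = 327 Wh = 0.3269 kWh
circular saw: 1408 W × 15.1 h = 21,261 Wh = 21.26 kWh
Total energy = 8.13 + 0.3269 + 21.26 = 29.72 kWh
Cost = 29.72 kWh × $0.327 = $9.72

$9.72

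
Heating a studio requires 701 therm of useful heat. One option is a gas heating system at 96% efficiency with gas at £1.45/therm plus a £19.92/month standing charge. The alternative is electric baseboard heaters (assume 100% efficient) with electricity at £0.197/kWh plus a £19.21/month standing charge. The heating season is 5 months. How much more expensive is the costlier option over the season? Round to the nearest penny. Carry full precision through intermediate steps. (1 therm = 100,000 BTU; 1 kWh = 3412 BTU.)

£2985.04

Heat load = 701 therm × 100,000 = 70,100,000 BTU
Gas: input = 70,100,000 / 0.96 = 73,020,833 BTU = 730.2 therm → 730.2 × £1.45 = £1,058.80; + 5 × £19.92 standing = £1,158.40
Electric: 70,100,000 BTU / 3412 = 20,550 kWh → × £0.197 = £4,047.39; + 5 × £19.21 standing = £4,143.44
Difference = |£1,158.40 − £4,143.44| = £2,985.04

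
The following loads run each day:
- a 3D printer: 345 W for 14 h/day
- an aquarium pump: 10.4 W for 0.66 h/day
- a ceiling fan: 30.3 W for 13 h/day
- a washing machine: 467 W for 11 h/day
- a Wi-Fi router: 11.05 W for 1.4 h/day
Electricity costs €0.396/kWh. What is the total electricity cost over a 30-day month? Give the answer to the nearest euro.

€123

3D printer: 345 W × 14 h × 30 d = 144,900 Wh = 144.9 kWh
aquarium pump: 10.4 W × 0.66 h × 30 d = 206 Wh = 0.2059 kWh
ceiling fan: 30.3 W × 13 h × 30 d = 11,817 Wh = 11.82 kWh
washing machine: 467 W × 11 h × 30 d = 154,110 Wh = 154.1 kWh
Wi-Fi router: 11.05 W × 1.4 h × 30 d = 464 Wh = 0.4641 kWh
Total energy = 144.9 + 0.2059 + 11.82 + 154.1 + 0.4641 = 311.5 kWh
Cost = 311.5 kWh × €0.396 = €123.35 ≈ €123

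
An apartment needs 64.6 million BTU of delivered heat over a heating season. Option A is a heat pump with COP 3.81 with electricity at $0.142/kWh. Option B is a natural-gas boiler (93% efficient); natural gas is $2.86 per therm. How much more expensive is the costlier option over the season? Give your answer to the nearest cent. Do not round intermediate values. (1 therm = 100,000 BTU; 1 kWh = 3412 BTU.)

Heat load = 64.6 × 10⁶ BTU = 64,600,000 BTU
Gas: input = 64,600,000 / 0.93 = 69,462,366 BTU = 694.6 therm → 694.6 × $2.86 = $1,986.62
Heat pump: 64,600,000 BTU / 3412 = 18,930 kWh heat; / 3.81 = 4,969 kWh in → × $0.142 = $705.65
Difference = |$1,986.62 − $705.65| = $1,280.98

$1280.98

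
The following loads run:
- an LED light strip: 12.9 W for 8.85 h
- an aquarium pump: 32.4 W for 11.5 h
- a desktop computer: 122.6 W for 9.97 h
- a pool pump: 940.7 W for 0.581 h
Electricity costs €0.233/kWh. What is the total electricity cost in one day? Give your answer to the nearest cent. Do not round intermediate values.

€0.53

LED light strip: 12.9 W × 8.85 h = 114 Wh = 0.1142 kWh
aquarium pump: 32.4 W × 11.5 h = 373 Wh = 0.3726 kWh
desktop computer: 122.6 W × 9.97 h = 1,222 Wh = 1.222 kWh
pool pump: 940.7 W × 0.581 h = 547 Wh = 0.5465 kWh
Total energy = 0.1142 + 0.3726 + 1.222 + 0.5465 = 2.256 kWh
Cost = 2.256 kWh × €0.233 = €0.53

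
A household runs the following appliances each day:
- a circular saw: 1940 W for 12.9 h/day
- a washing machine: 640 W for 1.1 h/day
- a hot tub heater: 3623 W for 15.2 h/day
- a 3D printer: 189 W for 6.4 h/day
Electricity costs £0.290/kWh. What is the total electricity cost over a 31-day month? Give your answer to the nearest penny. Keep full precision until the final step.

£737.26

circular saw: 1940 W × 12.9 h × 31 d = 775,806 Wh = 775.8 kWh
washing machine: 640 W × 1.1 h × 31 d = 21,824 Wh = 21.82 kWh
hot tub heater: 3623 W × 15.2 h × 31 d = 1,707,158 Wh = 1,707 kWh
3D printer: 189 W × 6.4 h × 31 d = 37,498 Wh = 37.5 kWh
Total energy = 775.8 + 21.82 + 1,707 + 37.5 = 2,542 kWh
Cost = 2,542 kWh × £0.290 = £737.26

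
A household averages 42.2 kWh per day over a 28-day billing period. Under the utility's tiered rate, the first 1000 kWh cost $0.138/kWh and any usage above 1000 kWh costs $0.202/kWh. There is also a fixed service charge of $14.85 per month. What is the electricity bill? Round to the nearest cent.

Usage = 42.2 kWh/day × 28 days = 1181.6 kWh
First 1000 kWh × $0.138 = $138.00
Remaining 181.6 kWh × $0.202 = $36.68
Energy charge = $174.68; + service $14.85 = $189.53

$189.53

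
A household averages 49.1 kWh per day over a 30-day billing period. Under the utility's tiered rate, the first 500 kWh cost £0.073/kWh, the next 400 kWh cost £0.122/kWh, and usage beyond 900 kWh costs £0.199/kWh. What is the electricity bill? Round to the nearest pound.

£199

Usage = 49.1 kWh/day × 30 days = 1473 kWh
First 500 kWh × £0.073 = £36.50
Next 400 kWh × £0.122 = £48.80
Remaining 573 kWh × £0.199 = £114.03
Total = £199.33 ≈ £199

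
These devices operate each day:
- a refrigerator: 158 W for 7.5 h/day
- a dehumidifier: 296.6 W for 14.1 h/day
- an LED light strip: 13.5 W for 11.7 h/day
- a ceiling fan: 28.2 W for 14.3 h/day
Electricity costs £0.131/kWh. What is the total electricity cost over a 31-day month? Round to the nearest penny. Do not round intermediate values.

refrigerator: 158 W × 7.5 h × 31 d = 36,735 Wh = 36.73 kWh
dehumidifier: 296.6 W × 14.1 h × 31 d = 129,644 Wh = 129.6 kWh
LED light strip: 13.5 W × 11.7 h × 31 d = 4,896 Wh = 4.896 kWh
ceiling fan: 28.2 W × 14.3 h × 31 d = 12,501 Wh = 12.5 kWh
Total energy = 36.73 + 129.6 + 4.896 + 12.5 = 183.8 kWh
Cost = 183.8 kWh × £0.131 = £24.07

£24.07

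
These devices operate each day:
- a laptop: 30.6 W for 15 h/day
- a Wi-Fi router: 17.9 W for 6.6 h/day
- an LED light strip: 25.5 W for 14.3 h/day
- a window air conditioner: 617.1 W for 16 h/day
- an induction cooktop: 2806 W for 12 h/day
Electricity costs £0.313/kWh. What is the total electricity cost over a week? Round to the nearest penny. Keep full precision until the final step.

laptop: 30.6 W × 15 h × 7 d = 3,213 Wh = 3.213 kWh
Wi-Fi router: 17.9 W × 6.6 h × 7 d = 827 Wh = 0.827 kWh
LED light strip: 25.5 W × 14.3 h × 7 d = 2,553 Wh = 2.553 kWh
window air conditioner: 617.1 W × 16 h × 7 d = 69,115 Wh = 69.12 kWh
induction cooktop: 2806 W × 12 h × 7 d = 235,704 Wh = 235.7 kWh
Total energy = 3.213 + 0.827 + 2.553 + 69.12 + 235.7 = 311.4 kWh
Cost = 311.4 kWh × £0.313 = £97.47

£97.47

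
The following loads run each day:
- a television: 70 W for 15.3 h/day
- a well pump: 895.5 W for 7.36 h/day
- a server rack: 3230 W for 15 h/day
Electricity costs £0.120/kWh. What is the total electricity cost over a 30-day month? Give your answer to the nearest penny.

television: 70 W × 15.3 h × 30 d = 32,130 Wh = 32.13 kWh
well pump: 895.5 W × 7.36 h × 30 d = 197,726 Wh = 197.7 kWh
server rack: 3230 W × 15 h × 30 d = 1,453,500 Wh = 1,454 kWh
Total energy = 32.13 + 197.7 + 1,454 = 1,683 kWh
Cost = 1,683 kWh × £0.120 = £202.00

£202.00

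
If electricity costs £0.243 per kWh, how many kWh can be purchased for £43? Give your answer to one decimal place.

177.0 kWh

£43 / £0.243 per kWh = 177 kWh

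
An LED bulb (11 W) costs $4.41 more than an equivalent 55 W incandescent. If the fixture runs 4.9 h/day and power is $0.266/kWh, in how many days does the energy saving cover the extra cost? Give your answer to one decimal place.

Power saved = 55 − 11 = 44 W
Daily energy saved = 44 W × 4.9 h = 215.6 Wh = 0.2156 kWh
Daily savings = 0.2156 × $0.266 = $0.0573
Payback = $4.41 / $0.0573 per day = 76.9 days

76.9 days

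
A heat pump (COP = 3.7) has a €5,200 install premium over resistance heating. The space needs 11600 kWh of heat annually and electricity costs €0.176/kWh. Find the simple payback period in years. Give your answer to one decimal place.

3.5 years

Resistance: 11600 kWh × €0.176 = €2,041.60/yr
Heat pump: 11600 / 3.7 = 3135 kWh in → × €0.176 = €551.78/yr
Annual savings = €1,489.82
Payback = €5,200 / €1,489.82 = 3.49 years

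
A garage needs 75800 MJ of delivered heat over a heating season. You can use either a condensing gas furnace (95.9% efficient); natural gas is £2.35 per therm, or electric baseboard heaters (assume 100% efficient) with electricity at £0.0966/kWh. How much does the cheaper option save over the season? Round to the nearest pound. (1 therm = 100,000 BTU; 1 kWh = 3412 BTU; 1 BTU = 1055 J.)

Heat load = 75800 MJ = 75,800,000,000 J / 1055 = 71,848,341 BTU
Gas: input = 71,848,341 / 0.959 = 74,920,064 BTU = 749.2 therm → 749.2 × £2.35 = £1,760.62
Electric: 71,848,341 BTU / 3412 = 21,060 kWh → × £0.0966 = £2,034.16
Difference = |£1,760.62 − £2,034.16| = £273.54 ≈ £274

£274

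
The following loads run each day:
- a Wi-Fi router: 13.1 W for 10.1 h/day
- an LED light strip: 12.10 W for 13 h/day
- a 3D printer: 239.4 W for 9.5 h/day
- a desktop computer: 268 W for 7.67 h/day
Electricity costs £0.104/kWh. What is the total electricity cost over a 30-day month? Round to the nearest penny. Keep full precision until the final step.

Wi-Fi router: 13.1 W × 10.1 h × 30 d = 3,969 Wh = 3.969 kWh
LED light strip: 12.10 W × 13 h × 30 d = 4,719 Wh = 4.719 kWh
3D printer: 239.4 W × 9.5 h × 30 d = 68,229 Wh = 68.23 kWh
desktop computer: 268 W × 7.67 h × 30 d = 61,667 Wh = 61.67 kWh
Total energy = 3.969 + 4.719 + 68.23 + 61.67 = 138.6 kWh
Cost = 138.6 kWh × £0.104 = £14.41

£14.41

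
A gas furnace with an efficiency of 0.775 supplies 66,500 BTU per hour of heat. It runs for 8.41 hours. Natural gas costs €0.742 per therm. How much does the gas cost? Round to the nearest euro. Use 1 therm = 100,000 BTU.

Heat delivered = 66,500 BTU/h × 8.41 h = 559,265 BTU
Gas input = 559,265 / 0.775 = 721,632 BTU
= 721,632 / 100,000 = 7.216 therm
Cost = 7.216 × €0.742/therm = €5.35 ≈ €5

€5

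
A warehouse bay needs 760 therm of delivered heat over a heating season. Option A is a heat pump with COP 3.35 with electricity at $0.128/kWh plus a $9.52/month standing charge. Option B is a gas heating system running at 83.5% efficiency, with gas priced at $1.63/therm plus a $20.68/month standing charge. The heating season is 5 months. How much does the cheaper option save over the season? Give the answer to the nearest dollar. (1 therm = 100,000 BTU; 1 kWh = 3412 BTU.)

$688

Heat load = 760 therm × 100,000 = 76,000,000 BTU
Gas: input = 76,000,000 / 0.835 = 91,017,964 BTU = 910.2 therm → 910.2 × $1.63 = $1,483.59; + 5 × $20.68 standing = $1,586.99
Heat pump: 76,000,000 BTU / 3412 = 22,270 kWh heat; / 3.35 = 6,649 kWh in → × $0.128 = $851.08; + 5 × $9.52 standing = $898.68
Difference = |$1,586.99 − $898.68| = $688.31 ≈ $688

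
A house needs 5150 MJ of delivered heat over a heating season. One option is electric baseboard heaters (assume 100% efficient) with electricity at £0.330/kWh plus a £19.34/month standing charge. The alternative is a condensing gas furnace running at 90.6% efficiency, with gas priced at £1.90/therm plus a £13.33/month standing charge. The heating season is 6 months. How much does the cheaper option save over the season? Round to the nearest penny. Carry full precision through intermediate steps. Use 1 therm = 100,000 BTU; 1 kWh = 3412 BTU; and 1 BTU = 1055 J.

£405.82

Heat load = 5150 MJ = 5,150,000,000 J / 1055 = 4,881,517 BTU
Gas: input = 4,881,517 / 0.906 = 5,387,987 BTU = 53.88 therm → 53.88 × £1.90 = £102.37; + 6 × £13.33 standing = £182.35
Electric: 4,881,517 BTU / 3412 = 1,431 kWh → × £0.330 = £472.13; + 6 × £19.34 standing = £588.17
Difference = |£182.35 − £588.17| = £405.82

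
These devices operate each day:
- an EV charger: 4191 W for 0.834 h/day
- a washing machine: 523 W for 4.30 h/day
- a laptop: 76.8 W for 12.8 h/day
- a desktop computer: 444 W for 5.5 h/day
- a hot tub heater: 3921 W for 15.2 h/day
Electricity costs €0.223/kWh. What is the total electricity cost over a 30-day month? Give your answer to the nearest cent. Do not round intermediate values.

€460.06

EV charger: 4191 W × 0.834 h × 30 d = 104,859 Wh = 104.9 kWh
washing machine: 523 W × 4.30 h × 30 d = 67,467 Wh = 67.47 kWh
laptop: 76.8 W × 12.8 h × 30 d = 29,491 Wh = 29.49 kWh
desktop computer: 444 W × 5.5 h × 30 d = 73,260 Wh = 73.26 kWh
hot tub heater: 3921 W × 15.2 h × 30 d = 1,787,976 Wh = 1,788 kWh
Total energy = 104.9 + 67.47 + 29.49 + 73.26 + 1,788 = 2,063 kWh
Cost = 2,063 kWh × €0.223 = €460.06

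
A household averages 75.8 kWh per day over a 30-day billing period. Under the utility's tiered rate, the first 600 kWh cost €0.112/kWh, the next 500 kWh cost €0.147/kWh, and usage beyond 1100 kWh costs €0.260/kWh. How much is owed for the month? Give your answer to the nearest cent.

Usage = 75.8 kWh/day × 30 days = 2274 kWh
First 600 kWh × €0.112 = €67.20
Next 500 kWh × €0.147 = €73.50
Remaining 1174 kWh × €0.260 = €305.24
Total = €445.94

€445.94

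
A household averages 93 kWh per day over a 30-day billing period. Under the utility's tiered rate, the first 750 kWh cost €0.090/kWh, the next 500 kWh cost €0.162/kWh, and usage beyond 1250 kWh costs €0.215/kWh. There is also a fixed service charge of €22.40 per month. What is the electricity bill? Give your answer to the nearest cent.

€502.00

Usage = 93 kWh/day × 30 days = 2790 kWh
First 750 kWh × €0.090 = €67.50
Next 500 kWh × €0.162 = €81.00
Remaining 1540 kWh × €0.215 = €331.10
Energy charge = €479.60; + service €22.40 = €502.00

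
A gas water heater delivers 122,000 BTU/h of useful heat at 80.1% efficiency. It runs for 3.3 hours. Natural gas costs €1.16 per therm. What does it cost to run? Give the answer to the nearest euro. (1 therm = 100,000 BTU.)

€6

Heat delivered = 122,000 BTU/h × 3.3 h = 402,600 BTU
Gas input = 402,600 / 0.801 = 502,622 BTU
= 502,622 / 100,000 = 5.026 therm
Cost = 5.026 × €1.16/therm = €5.83 ≈ €6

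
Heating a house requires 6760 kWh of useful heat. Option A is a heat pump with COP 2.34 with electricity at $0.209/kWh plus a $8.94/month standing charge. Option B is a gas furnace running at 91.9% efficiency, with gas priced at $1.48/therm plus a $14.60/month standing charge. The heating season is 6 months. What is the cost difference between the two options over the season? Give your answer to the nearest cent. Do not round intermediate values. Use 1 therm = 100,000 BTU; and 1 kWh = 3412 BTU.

$198.37

Heat load = 6760 kWh × 3412 = 23,065,120 BTU
Gas: input = 23,065,120 / 0.919 = 25,098,063 BTU = 251 therm → 251 × $1.48 = $371.45; + 6 × $14.60 standing = $459.05
Heat pump: 23,065,120 BTU / 3412 = 6,760 kWh heat; / 2.34 = 2,889 kWh in → × $0.209 = $603.78; + 6 × $8.94 standing = $657.42
Difference = |$459.05 − $657.42| = $198.37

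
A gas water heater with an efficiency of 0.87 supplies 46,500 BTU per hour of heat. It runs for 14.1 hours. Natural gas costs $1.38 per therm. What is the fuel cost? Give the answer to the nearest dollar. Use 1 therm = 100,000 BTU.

$10

Heat delivered = 46,500 BTU/h × 14.1 h = 655,650 BTU
Gas input = 655,650 / 0.87 = 753,621 BTU
= 753,621 / 100,000 = 7.536 therm
Cost = 7.536 × $1.38/therm = $10.40 ≈ $10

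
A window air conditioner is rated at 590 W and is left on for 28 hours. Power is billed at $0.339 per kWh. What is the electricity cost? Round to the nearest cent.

Energy = 590 W × 28 h = 16,520 Wh = 16.52 kWh
Cost = 16.52 kWh × $0.339/kWh = $5.60

$5.60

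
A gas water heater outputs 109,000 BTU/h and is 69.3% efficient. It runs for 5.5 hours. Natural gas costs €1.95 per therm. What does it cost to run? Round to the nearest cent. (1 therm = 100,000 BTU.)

€16.87

Heat delivered = 109,000 BTU/h × 5.5 h = 599,500 BTU
Gas input = 599,500 / 0.693 = 865,079 BTU
= 865,079 / 100,000 = 8.651 therm
Cost = 8.651 × €1.95/therm = €16.87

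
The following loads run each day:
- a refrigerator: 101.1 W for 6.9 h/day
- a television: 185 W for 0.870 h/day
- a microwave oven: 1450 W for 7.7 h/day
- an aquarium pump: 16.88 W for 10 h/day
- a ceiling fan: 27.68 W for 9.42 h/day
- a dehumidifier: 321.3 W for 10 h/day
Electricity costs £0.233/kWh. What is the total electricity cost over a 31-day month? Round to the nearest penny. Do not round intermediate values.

£113.16

refrigerator: 101.1 W × 6.9 h × 31 d = 21,625 Wh = 21.63 kWh
television: 185 W × 0.870 h × 31 d = 4,989 Wh = 4.989 kWh
microwave oven: 1450 W × 7.7 h × 31 d = 346,115 Wh = 346.1 kWh
aquarium pump: 16.88 W × 10 h × 31 d = 5,233 Wh = 5.233 kWh
ceiling fan: 27.68 W × 9.42 h × 31 d = 8,083 Wh = 8.083 kWh
dehumidifier: 321.3 W × 10 h × 31 d = 99,603 Wh = 99.6 kWh
Total energy = 21.63 + 4.989 + 346.1 + 5.233 + 8.083 + 99.6 = 485.6 kWh
Cost = 485.6 kWh × £0.233 = £113.16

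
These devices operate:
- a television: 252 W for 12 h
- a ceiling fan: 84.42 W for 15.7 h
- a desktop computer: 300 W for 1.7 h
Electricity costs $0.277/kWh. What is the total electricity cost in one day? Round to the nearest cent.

$1.35

television: 252 W × 12 h = 3,024 Wh = 3.024 kWh
ceiling fan: 84.42 W × 15.7 h = 1,325 Wh = 1.325 kWh
desktop computer: 300 W × 1.7 h = 510 Wh = 0.51 kWh
Total energy = 3.024 + 1.325 + 0.51 = 4.859 kWh
Cost = 4.859 kWh × $0.277 = $1.35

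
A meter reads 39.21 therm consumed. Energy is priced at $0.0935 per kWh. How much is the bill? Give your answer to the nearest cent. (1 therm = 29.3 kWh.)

39.21 therm × (29.3 kWh/therm) = 1,149 kWh
Cost = 1,149 kWh × $0.0935/kWh = $107.42

$107.42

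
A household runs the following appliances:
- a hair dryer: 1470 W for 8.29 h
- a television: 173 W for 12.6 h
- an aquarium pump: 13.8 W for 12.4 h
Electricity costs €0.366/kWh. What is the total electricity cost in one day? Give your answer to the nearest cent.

hair dryer: 1470 W × 8.29 h = 12,186 Wh = 12.19 kWh
television: 173 W × 12.6 h = 2,180 Wh = 2.18 kWh
aquarium pump: 13.8 W × 12.4 h = 171 Wh = 0.1711 kWh
Total energy = 12.19 + 2.18 + 0.1711 = 14.54 kWh
Cost = 14.54 kWh × €0.366 = €5.32

€5.32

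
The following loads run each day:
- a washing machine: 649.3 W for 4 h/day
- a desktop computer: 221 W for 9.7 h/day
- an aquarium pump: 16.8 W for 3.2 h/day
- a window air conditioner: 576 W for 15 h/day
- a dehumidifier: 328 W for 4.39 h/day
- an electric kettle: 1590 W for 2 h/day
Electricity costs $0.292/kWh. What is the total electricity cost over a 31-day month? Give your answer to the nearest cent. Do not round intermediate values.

washing machine: 649.3 W × 4 h × 31 d = 80,513 Wh = 80.51 kWh
desktop computer: 221 W × 9.7 h × 31 d = 66,455 Wh = 66.45 kWh
aquarium pump: 16.8 W × 3.2 h × 31 d = 1,667 Wh = 1.667 kWh
window air conditioner: 576 W × 15 h × 31 d = 267,840 Wh = 267.8 kWh
dehumidifier: 328 W × 4.39 h × 31 d = 44,638 Wh = 44.64 kWh
electric kettle: 1590 W × 2 h × 31 d = 98,580 Wh = 98.58 kWh
Total energy = 80.51 + 66.45 + 1.667 + 267.8 + 44.64 + 98.58 = 559.7 kWh
Cost = 559.7 kWh × $0.292 = $163.43

$163.43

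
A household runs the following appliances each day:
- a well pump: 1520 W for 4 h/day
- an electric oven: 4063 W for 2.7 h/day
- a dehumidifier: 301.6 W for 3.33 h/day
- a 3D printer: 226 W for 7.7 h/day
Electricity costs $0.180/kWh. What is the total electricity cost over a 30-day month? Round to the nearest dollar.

$107

well pump: 1520 W × 4 h × 30 d = 182,400 Wh = 182.4 kWh
electric oven: 4063 W × 2.7 h × 30 d = 329,103 Wh = 329.1 kWh
dehumidifier: 301.6 W × 3.33 h × 30 d = 30,130 Wh = 30.13 kWh
3D printer: 226 W × 7.7 h × 30 d = 52,206 Wh = 52.21 kWh
Total energy = 182.4 + 329.1 + 30.13 + 52.21 = 593.8 kWh
Cost = 593.8 kWh × $0.180 = $106.89 ≈ $107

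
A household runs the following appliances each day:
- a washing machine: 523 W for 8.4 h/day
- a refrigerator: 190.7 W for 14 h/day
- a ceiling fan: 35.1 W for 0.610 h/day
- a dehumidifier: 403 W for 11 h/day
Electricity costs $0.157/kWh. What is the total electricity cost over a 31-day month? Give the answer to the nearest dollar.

washing machine: 523 W × 8.4 h × 31 d = 136,189 Wh = 136.2 kWh
refrigerator: 190.7 W × 14 h × 31 d = 82,764 Wh = 82.76 kWh
ceiling fan: 35.1 W × 0.610 h × 31 d = 664 Wh = 0.6637 kWh
dehumidifier: 403 W × 11 h × 31 d = 137,423 Wh = 137.4 kWh
Total energy = 136.2 + 82.76 + 0.6637 + 137.4 = 357 kWh
Cost = 357 kWh × $0.157 = $56.06 ≈ $56

$56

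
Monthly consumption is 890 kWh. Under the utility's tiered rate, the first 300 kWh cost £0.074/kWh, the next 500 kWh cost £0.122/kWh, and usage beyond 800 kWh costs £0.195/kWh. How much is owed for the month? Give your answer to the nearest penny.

£100.75

First 300 kWh × £0.074 = £22.20
Next 500 kWh × £0.122 = £61.00
Remaining 90 kWh × £0.195 = £17.55
Total = £100.75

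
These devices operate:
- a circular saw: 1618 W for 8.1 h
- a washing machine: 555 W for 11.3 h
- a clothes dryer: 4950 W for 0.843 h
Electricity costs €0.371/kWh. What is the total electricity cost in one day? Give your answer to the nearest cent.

€8.74

circular saw: 1618 W × 8.1 h = 13,106 Wh = 13.11 kWh
washing machine: 555 W × 11.3 h = 6,272 Wh = 6.271 kWh
clothes dryer: 4950 W × 0.843 h = 4,173 Wh = 4.173 kWh
Total energy = 13.11 + 6.271 + 4.173 = 23.55 kWh
Cost = 23.55 kWh × €0.371 = €8.74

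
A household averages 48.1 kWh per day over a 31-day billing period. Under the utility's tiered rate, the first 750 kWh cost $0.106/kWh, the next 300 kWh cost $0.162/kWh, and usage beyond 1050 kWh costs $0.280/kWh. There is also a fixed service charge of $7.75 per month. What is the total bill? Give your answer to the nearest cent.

$259.36

Usage = 48.1 kWh/day × 31 days = 1491.1 kWh
First 750 kWh × $0.106 = $79.50
Next 300 kWh × $0.162 = $48.60
Remaining 441.1 kWh × $0.280 = $123.51
Energy charge = $251.61; + service $7.75 = $259.36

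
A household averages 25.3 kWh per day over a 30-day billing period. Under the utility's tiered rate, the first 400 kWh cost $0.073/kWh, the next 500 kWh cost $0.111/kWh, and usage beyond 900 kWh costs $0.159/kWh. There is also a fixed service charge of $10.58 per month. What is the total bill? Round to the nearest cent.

Usage = 25.3 kWh/day × 30 days = 759 kWh
First 400 kWh × $0.073 = $29.20
Next 359 kWh × $0.111 = $39.85
Remaining tier: 0 kWh (not reached)
Energy charge = $69.05; + service $10.58 = $79.63

$79.63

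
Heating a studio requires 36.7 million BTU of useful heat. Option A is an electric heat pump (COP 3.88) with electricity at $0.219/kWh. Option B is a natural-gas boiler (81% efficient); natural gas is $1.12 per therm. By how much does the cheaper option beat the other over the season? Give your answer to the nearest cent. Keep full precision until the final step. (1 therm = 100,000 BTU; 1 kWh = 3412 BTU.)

Heat load = 36.7 × 10⁶ BTU = 36,700,000 BTU
Gas: input = 36,700,000 / 0.81 = 45,308,642 BTU = 453.1 therm → 453.1 × $1.12 = $507.46
Heat pump: 36,700,000 BTU / 3412 = 10,760 kWh heat; / 3.88 = 2,772 kWh in → × $0.219 = $607.11
Difference = |$507.46 − $607.11| = $99.66

$99.66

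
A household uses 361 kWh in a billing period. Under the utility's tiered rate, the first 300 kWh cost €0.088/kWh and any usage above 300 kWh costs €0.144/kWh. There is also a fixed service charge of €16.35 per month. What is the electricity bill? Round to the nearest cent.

€51.53

First 300 kWh × €0.088 = €26.40
Remaining 61 kWh × €0.144 = €8.78
Energy charge = €35.18; + service €16.35 = €51.53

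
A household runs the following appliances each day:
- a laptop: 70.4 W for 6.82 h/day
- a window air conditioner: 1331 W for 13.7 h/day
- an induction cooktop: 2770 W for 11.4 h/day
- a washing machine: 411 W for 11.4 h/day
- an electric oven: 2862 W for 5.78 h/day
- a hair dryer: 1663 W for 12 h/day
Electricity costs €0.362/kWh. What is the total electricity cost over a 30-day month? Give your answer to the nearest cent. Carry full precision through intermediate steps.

€993.44

laptop: 70.4 W × 6.82 h × 30 d = 14,404 Wh = 14.4 kWh
window air conditioner: 1331 W × 13.7 h × 30 d = 547,041 Wh = 547 kWh
induction cooktop: 2770 W × 11.4 h × 30 d = 947,340 Wh = 947.3 kWh
washing machine: 411 W × 11.4 h × 30 d = 140,562 Wh = 140.6 kWh
electric oven: 2862 W × 5.78 h × 30 d = 496,271 Wh = 496.3 kWh
hair dryer: 1663 W × 12 h × 30 d = 598,680 Wh = 598.7 kWh
Total energy = 14.4 + 547 + 947.3 + 140.6 + 496.3 + 598.7 = 2,744 kWh
Cost = 2,744 kWh × €0.362 = €993.44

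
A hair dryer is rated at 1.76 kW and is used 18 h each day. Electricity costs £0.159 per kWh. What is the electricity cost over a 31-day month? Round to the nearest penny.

£156.15

Energy = 1760 W × 18 h/day × 31 days = 982,080 Wh = 982.1 kWh
Cost = 982.1 kWh × £0.159/kWh = £156.15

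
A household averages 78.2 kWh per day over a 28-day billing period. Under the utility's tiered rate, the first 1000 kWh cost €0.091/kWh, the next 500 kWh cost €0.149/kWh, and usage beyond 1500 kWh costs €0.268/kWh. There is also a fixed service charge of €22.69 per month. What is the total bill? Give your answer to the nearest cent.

Usage = 78.2 kWh/day × 28 days = 2189.6 kWh
First 1000 kWh × €0.091 = €91.00
Next 500 kWh × €0.149 = €74.50
Remaining 689.6 kWh × €0.268 = €184.81
Energy charge = €350.31; + service €22.69 = €373.00

€373.00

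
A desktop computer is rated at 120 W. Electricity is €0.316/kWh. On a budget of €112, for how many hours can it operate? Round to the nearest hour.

Energy budget = €112 / €0.316 per kWh = 354.4 kWh = 354,430 Wh
Runtime = 354,430 Wh / 120 W = 2,954 h

2954 h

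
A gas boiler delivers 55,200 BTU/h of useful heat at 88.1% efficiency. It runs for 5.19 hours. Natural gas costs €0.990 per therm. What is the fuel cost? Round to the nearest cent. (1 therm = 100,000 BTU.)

€3.22

Heat delivered = 55,200 BTU/h × 5.19 h = 286,488 BTU
Gas input = 286,488 / 0.881 = 325,185 BTU
= 325,185 / 100,000 = 3.252 therm
Cost = 3.252 × €0.990/therm = €3.22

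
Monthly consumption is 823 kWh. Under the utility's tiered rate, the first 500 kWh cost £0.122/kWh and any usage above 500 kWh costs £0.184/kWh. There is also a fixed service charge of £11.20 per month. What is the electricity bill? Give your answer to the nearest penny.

£131.63

First 500 kWh × £0.122 = £61.00
Remaining 323 kWh × £0.184 = £59.43
Energy charge = £120.43; + service £11.20 = £131.63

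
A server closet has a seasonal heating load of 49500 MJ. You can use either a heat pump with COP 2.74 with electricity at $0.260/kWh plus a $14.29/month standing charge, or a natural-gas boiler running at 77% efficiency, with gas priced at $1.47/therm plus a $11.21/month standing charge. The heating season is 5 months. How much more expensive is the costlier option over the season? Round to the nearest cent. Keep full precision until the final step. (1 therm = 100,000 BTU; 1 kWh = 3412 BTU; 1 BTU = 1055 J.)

Heat load = 49500 MJ = 49,500,000,000 J / 1055 = 46,919,431 BTU
Gas: input = 46,919,431 / 0.77 = 60,934,326 BTU = 609.3 therm → 609.3 × $1.47 = $895.73; + 5 × $11.21 standing = $951.78
Heat pump: 46,919,431 BTU / 3412 = 13,750 kWh heat; / 2.74 = 5,019 kWh in → × $0.260 = $1,304.87; + 5 × $14.29 standing = $1,376.32
Difference = |$951.78 − $1,376.32| = $424.53

$424.53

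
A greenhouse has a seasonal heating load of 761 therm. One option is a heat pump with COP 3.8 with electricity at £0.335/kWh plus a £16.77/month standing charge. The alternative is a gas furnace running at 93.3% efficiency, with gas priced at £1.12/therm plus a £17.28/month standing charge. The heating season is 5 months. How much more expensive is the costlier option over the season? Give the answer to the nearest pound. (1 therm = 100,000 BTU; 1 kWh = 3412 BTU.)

Heat load = 761 therm × 100,000 = 76,100,000 BTU
Gas: input = 76,100,000 / 0.933 = 81,564,845 BTU = 815.6 therm → 815.6 × £1.12 = £913.53; + 5 × £17.28 standing = £999.93
Heat pump: 76,100,000 BTU / 3412 = 22,300 kWh heat; / 3.8 = 5,869 kWh in → × £0.335 = £1,966.24; + 5 × £16.77 standing = £2,050.09
Difference = |£999.93 − £2,050.09| = £1,050.17 ≈ £1050

£1050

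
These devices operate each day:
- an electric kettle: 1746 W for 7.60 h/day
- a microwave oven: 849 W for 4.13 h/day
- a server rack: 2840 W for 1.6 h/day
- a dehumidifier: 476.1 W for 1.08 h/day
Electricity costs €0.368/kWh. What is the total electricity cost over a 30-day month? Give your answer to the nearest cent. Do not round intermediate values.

€241.05

electric kettle: 1746 W × 7.60 h × 30 d = 398,088 Wh = 398.1 kWh
microwave oven: 849 W × 4.13 h × 30 d = 105,191 Wh = 105.2 kWh
server rack: 2840 W × 1.6 h × 30 d = 136,320 Wh = 136.3 kWh
dehumidifier: 476.1 W × 1.08 h × 30 d = 15,426 Wh = 15.43 kWh
Total energy = 398.1 + 105.2 + 136.3 + 15.43 = 655 kWh
Cost = 655 kWh × €0.368 = €241.05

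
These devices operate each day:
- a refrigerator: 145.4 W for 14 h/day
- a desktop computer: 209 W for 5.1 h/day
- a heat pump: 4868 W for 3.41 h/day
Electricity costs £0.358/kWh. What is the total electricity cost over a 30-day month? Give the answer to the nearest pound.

£212

refrigerator: 145.4 W × 14 h × 30 d = 61,068 Wh = 61.07 kWh
desktop computer: 209 W × 5.1 h × 30 d = 31,977 Wh = 31.98 kWh
heat pump: 4868 W × 3.41 h × 30 d = 497,996 Wh = 498 kWh
Total energy = 61.07 + 31.98 + 498 = 591 kWh
Cost = 591 kWh × £0.358 = £211.59 ≈ £212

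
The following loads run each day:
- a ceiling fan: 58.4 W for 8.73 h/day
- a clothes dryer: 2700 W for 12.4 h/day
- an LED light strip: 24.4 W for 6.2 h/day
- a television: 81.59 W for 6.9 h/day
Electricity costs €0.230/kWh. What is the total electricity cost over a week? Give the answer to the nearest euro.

ceiling fan: 58.4 W × 8.73 h × 7 d = 3,569 Wh = 3.569 kWh
clothes dryer: 2700 W × 12.4 h × 7 d = 234,360 Wh = 234.4 kWh
LED light strip: 24.4 W × 6.2 h × 7 d = 1,059 Wh = 1.059 kWh
television: 81.59 W × 6.9 h × 7 d = 3,941 Wh = 3.941 kWh
Total energy = 3.569 + 234.4 + 1.059 + 3.941 = 242.9 kWh
Cost = 242.9 kWh × €0.230 = €55.87 ≈ €56

€56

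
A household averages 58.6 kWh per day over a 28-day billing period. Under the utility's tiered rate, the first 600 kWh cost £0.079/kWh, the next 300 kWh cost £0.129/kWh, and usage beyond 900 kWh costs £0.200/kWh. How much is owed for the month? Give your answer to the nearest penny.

£234.26

Usage = 58.6 kWh/day × 28 days = 1640.8 kWh
First 600 kWh × £0.079 = £47.40
Next 300 kWh × £0.129 = £38.70
Remaining 740.8 kWh × £0.200 = £148.16
Total = £234.26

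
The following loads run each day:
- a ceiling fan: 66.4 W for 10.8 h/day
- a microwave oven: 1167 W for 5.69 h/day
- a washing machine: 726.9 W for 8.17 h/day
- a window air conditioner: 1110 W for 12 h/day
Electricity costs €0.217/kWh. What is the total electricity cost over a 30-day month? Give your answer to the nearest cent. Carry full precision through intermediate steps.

ceiling fan: 66.4 W × 10.8 h × 30 d = 21,514 Wh = 21.51 kWh
microwave oven: 1167 W × 5.69 h × 30 d = 199,207 Wh = 199.2 kWh
washing machine: 726.9 W × 8.17 h × 30 d = 178,163 Wh = 178.2 kWh
window air conditioner: 1110 W × 12 h × 30 d = 399,600 Wh = 399.6 kWh
Total energy = 21.51 + 199.2 + 178.2 + 399.6 = 798.5 kWh
Cost = 798.5 kWh × €0.217 = €173.27

€173.27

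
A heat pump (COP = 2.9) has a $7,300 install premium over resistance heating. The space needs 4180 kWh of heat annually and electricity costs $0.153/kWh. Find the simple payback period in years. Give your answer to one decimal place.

17.4 years

Resistance: 4180 kWh × $0.153 = $639.54/yr
Heat pump: 4180 / 2.9 = 1441 kWh in → × $0.153 = $220.53/yr
Annual savings = $419.01
Payback = $7,300 / $419.01 = 17.4 years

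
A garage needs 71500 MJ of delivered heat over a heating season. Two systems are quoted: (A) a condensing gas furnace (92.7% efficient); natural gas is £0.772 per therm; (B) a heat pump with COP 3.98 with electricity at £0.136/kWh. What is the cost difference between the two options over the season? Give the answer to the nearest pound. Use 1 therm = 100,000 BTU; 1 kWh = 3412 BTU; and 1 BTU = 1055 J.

£114

Heat load = 71500 MJ = 71,500,000,000 J / 1055 = 67,772,512 BTU
Gas: input = 67,772,512 / 0.927 = 73,109,506 BTU = 731.1 therm → 731.1 × £0.772 = £564.41
Heat pump: 67,772,512 BTU / 3412 = 19,860 kWh heat; / 3.98 = 4,991 kWh in → × £0.136 = £678.74
Difference = |£564.41 − £678.74| = £114.33 ≈ £114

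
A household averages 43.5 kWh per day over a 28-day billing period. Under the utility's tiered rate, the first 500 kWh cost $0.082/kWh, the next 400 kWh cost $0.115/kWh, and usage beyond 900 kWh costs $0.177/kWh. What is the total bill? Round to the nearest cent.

Usage = 43.5 kWh/day × 28 days = 1218 kWh
First 500 kWh × $0.082 = $41.00
Next 400 kWh × $0.115 = $46.00
Remaining 318 kWh × $0.177 = $56.29
Total = $143.29

$143.29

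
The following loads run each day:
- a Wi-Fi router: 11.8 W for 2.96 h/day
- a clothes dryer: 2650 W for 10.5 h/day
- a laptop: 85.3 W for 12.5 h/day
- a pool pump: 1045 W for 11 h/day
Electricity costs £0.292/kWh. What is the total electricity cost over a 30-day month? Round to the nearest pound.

£354

Wi-Fi router: 11.8 W × 2.96 h × 30 d = 1,048 Wh = 1.048 kWh
clothes dryer: 2650 W × 10.5 h × 30 d = 834,750 Wh = 834.8 kWh
laptop: 85.3 W × 12.5 h × 30 d = 31,988 Wh = 31.99 kWh
pool pump: 1045 W × 11 h × 30 d = 344,850 Wh = 344.9 kWh
Total energy = 1.048 + 834.8 + 31.99 + 344.9 = 1,213 kWh
Cost = 1,213 kWh × £0.292 = £354.09 ≈ £354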